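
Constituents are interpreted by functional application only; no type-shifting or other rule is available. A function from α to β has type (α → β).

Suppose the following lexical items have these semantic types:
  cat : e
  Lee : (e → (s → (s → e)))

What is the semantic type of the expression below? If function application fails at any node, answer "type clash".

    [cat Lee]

[cat Lee]: Lee is (e → (s → (s → e))), cat is e; result (s → (s → e)).

(s → (s → e))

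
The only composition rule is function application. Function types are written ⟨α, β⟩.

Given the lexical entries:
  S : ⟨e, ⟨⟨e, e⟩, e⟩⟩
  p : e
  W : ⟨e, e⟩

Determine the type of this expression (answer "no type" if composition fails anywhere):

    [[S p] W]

e

[S p] — S of type ⟨e, ⟨⟨e, e⟩, e⟩⟩ combines with p of type e: type ⟨⟨e, e⟩, e⟩.
[[S p] W] — [S p] of type ⟨⟨e, e⟩, e⟩ combines with W of type ⟨e, e⟩: type e.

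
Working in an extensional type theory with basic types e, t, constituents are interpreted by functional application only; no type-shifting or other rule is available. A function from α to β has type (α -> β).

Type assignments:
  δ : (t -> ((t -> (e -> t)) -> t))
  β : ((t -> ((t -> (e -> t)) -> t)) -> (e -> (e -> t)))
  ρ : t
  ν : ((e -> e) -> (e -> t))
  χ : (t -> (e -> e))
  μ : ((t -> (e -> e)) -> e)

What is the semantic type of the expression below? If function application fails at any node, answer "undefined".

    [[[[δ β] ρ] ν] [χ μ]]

undefined

At [δ β], β : ((t -> ((t -> (e -> t)) -> t)) -> (e -> (e -> t))) takes δ : (t -> ((t -> (e -> t)) -> t)), giving (e -> (e -> t)).
[[δ β] ρ]: (e -> (e -> t)) and t cannot combine by function application — type clash.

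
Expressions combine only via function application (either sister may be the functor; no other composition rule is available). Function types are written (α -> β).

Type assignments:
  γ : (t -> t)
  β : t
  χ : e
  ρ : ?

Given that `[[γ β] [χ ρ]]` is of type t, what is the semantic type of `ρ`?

For [[γ β] [χ ρ]] to have type t with [γ β] of type t, [χ ρ] must be the function: [χ ρ] : (t -> t).
For [χ ρ] to have type (t -> t) with χ of type e, ρ must be the function: ρ : (e -> (t -> t)).

(e -> (t -> t))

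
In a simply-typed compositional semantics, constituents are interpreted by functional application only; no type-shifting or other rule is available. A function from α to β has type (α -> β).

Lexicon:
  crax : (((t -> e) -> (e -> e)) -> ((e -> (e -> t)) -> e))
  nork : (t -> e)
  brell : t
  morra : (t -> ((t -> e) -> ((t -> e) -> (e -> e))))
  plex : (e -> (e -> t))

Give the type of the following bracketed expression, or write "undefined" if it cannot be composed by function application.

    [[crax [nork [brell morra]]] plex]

e

[brell morra] — morra of type (t -> ((t -> e) -> ((t -> e) -> (e -> e)))) combines with brell of type t: type ((t -> e) -> ((t -> e) -> (e -> e))).
[nork [brell morra]] — [brell morra] of type ((t -> e) -> ((t -> e) -> (e -> e))) combines with nork of type (t -> e): type ((t -> e) -> (e -> e)).
[crax [nork [brell morra]]] — crax of type (((t -> e) -> (e -> e)) -> ((e -> (e -> t)) -> e)) combines with [nork [brell morra]] of type ((t -> e) -> (e -> e)): type ((e -> (e -> t)) -> e).
[[crax [nork [brell morra]]] plex] — [crax [nork [brell morra]]] of type ((e -> (e -> t)) -> e) combines with plex of type (e -> (e -> t)): type e.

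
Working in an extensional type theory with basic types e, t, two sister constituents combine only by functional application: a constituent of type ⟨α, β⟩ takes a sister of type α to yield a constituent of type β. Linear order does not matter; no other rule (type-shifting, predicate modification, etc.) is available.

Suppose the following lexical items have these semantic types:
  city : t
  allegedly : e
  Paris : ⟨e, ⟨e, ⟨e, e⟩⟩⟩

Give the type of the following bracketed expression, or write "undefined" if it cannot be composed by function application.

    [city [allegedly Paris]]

undefined

[allegedly Paris]: functor Paris : ⟨e, ⟨e, ⟨e, e⟩⟩⟩, argument allegedly : e; result ⟨e, ⟨e, e⟩⟩.
At [city [allegedly Paris]]: neither t nor ⟨e, ⟨e, e⟩⟩ can take the other as argument; the node is ill-typed.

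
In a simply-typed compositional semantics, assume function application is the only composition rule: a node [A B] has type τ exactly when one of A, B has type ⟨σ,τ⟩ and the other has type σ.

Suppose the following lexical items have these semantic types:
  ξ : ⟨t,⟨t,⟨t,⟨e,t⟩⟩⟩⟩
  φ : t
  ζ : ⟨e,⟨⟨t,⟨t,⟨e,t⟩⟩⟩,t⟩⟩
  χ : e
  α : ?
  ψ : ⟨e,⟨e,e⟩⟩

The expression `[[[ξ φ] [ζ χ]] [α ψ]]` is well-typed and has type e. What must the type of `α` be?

⟨⟨e,⟨e,e⟩⟩,⟨t,e⟩⟩

For [[[ξ φ] [ζ χ]] [α ψ]] to have type e with [[ξ φ] [ζ χ]] of type t, [α ψ] must be the function: [α ψ] : ⟨t,e⟩.
For [α ψ] to have type ⟨t,e⟩ with ψ of type ⟨e,⟨e,e⟩⟩, α must be the function: α : ⟨⟨e,⟨e,e⟩⟩,⟨t,e⟩⟩.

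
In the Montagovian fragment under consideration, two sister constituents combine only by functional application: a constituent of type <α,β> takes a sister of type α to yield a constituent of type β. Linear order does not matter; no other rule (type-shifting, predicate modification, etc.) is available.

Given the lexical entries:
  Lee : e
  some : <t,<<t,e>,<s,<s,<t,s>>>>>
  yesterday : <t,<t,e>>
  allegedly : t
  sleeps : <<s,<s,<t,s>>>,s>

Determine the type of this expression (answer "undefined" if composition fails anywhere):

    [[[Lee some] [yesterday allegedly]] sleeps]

undefined

[Lee some]: e and <t,<<t,e>,<s,<s,<t,s>>>>> cannot combine by function application — type clash.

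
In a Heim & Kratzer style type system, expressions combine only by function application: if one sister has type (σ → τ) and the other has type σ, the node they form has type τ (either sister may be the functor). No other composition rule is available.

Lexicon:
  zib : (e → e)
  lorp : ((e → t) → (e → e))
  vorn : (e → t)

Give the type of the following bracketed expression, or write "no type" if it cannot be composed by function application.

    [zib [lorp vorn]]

[lorp vorn]: functor lorp : ((e → t) → (e → e)), argument vorn : (e → t); result (e → e).
At [zib [lorp vorn]]: neither (e → e) nor (e → e) can take the other as argument; the node is ill-typed.

no type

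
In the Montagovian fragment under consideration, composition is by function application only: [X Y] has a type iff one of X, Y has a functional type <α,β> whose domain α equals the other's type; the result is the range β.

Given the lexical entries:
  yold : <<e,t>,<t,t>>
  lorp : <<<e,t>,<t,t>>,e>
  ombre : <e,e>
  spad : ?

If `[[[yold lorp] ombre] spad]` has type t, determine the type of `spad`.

At [[[yold lorp] ombre] spad] (required: t): [[yold lorp] ombre] is e, which is not a function with range t; hence spad is the functor — type <e,t>.

<e,t>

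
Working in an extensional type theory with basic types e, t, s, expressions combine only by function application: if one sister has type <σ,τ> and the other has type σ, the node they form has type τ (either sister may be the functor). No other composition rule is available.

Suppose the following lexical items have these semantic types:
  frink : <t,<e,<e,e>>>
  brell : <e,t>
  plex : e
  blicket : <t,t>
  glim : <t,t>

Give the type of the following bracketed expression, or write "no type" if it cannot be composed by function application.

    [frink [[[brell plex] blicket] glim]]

<e,<e,e>>

At [brell plex], brell : <e,t> takes plex : e, giving t.
At [[brell plex] blicket], blicket : <t,t> takes [brell plex] : t, giving t.
At [[[brell plex] blicket] glim], glim : <t,t> takes [[brell plex] blicket] : t, giving t.
At [frink [[[brell plex] blicket] glim]], frink : <t,<e,<e,e>>> takes [[[brell plex] blicket] glim] : t, giving <e,<e,e>>.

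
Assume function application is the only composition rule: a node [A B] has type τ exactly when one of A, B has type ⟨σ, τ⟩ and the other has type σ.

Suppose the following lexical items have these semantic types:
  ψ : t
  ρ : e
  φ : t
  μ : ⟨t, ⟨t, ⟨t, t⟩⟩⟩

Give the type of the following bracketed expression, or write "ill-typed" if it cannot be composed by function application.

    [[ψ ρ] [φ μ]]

[ψ ρ]: t with e — neither is a function whose domain matches the other; composition fails here.

ill-typed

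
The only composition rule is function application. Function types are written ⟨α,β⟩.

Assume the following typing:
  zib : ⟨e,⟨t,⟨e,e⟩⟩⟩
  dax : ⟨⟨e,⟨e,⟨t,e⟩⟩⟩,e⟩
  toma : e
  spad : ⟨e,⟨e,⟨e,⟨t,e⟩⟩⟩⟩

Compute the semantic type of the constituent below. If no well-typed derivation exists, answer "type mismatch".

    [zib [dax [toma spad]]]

[toma spad]: ⟨e,⟨e,⟨e,⟨t,e⟩⟩⟩⟩ applied to e yields ⟨e,⟨e,⟨t,e⟩⟩⟩.
[dax [toma spad]]: ⟨⟨e,⟨e,⟨t,e⟩⟩⟩,e⟩ applied to ⟨e,⟨e,⟨t,e⟩⟩⟩ yields e.
[zib [dax [toma spad]]]: ⟨e,⟨t,⟨e,e⟩⟩⟩ applied to e yields ⟨t,⟨e,e⟩⟩.

⟨t,⟨e,e⟩⟩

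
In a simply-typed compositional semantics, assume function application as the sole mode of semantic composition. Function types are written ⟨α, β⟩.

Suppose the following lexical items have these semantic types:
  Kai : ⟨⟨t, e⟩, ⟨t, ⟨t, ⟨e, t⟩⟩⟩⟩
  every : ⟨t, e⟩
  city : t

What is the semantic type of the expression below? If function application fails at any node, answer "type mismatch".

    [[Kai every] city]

⟨t, ⟨e, t⟩⟩

[Kai every] — Kai of type ⟨⟨t, e⟩, ⟨t, ⟨t, ⟨e, t⟩⟩⟩⟩ combines with every of type ⟨t, e⟩: type ⟨t, ⟨t, ⟨e, t⟩⟩⟩.
[[Kai every] city] — [Kai every] of type ⟨t, ⟨t, ⟨e, t⟩⟩⟩ combines with city of type t: type ⟨t, ⟨e, t⟩⟩.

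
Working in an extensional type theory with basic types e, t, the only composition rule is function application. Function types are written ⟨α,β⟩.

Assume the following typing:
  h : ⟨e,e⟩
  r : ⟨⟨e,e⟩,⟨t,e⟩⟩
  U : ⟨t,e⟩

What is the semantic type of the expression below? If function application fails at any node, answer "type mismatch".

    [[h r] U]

[h r]: ⟨⟨e,e⟩,⟨t,e⟩⟩ applied to ⟨e,e⟩ yields ⟨t,e⟩.
At [[h r] U]: neither ⟨t,e⟩ nor ⟨t,e⟩ can take the other as argument; the node is ill-typed.

type mismatch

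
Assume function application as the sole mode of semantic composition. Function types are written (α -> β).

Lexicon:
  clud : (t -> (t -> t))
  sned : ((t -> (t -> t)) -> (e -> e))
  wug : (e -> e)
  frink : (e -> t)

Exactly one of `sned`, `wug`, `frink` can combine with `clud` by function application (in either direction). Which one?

sned

sned — combines: sned : ((t -> (t -> t)) -> (e -> e)) takes clud : (t -> (t -> t)) as argument, giving (e -> e).
wug : (e -> e) — neither side's domain matches the other.
frink : (e -> t) — neither side's domain matches the other.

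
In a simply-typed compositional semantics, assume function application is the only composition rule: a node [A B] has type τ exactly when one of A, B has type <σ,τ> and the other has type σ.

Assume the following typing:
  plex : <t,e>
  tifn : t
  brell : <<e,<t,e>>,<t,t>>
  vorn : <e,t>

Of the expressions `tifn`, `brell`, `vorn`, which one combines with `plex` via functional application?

tifn

tifn — combines: plex : <t,e> takes tifn : t as argument, giving e.
brell : <<e,<t,e>>,<t,t>> — neither side's domain matches the other.
vorn : <e,t> — neither side's domain matches the other.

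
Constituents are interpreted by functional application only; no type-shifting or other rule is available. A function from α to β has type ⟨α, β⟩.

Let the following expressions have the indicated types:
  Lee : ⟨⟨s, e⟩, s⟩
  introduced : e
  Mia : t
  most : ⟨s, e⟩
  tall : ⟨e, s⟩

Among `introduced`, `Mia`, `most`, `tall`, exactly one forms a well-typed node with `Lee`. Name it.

most

introduced : e — does not combine with Lee.
Mia : t — does not combine with Lee.
most — combines: Lee : ⟨⟨s, e⟩, s⟩ takes most : ⟨s, e⟩ as argument, giving s.
tall : ⟨e, s⟩ — does not combine with Lee.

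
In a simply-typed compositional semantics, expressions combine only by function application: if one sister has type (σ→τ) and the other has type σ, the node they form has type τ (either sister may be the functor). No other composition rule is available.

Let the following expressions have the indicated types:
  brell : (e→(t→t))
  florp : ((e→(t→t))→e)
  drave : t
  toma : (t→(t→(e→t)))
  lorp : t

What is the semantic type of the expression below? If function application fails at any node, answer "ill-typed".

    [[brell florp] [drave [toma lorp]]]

At [brell florp], florp : ((e→(t→t))→e) takes brell : (e→(t→t)), giving e.
At [toma lorp], toma : (t→(t→(e→t))) takes lorp : t, giving (t→(e→t)).
At [drave [toma lorp]], [toma lorp] : (t→(e→t)) takes drave : t, giving (e→t).
At [[brell florp] [drave [toma lorp]]], [drave [toma lorp]] : (e→t) takes [brell florp] : e, giving t.

t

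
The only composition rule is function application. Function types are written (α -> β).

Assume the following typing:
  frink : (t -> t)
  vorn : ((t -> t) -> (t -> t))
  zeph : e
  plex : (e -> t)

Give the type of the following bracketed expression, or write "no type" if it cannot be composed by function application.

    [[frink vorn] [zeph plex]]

[frink vorn]: vorn is ((t -> t) -> (t -> t)), frink is (t -> t); result (t -> t).
[zeph plex]: plex is (e -> t), zeph is e; result t.
[[frink vorn] [zeph plex]]: [frink vorn] is (t -> t), [zeph plex] is t; result t.

t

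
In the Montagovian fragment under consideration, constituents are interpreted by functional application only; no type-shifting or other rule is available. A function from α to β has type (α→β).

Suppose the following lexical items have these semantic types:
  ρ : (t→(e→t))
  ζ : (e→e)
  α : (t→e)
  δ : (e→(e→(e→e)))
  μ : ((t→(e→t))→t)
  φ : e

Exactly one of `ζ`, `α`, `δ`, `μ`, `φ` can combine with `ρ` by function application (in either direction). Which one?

μ

ζ : (e→e) — ρ needs t; ζ needs e; neither fits.
α : (t→e) — ρ needs t; α needs t; neither fits.
δ : (e→(e→(e→e))) — ρ needs t; δ needs e; neither fits.
μ — combines: μ : ((t→(e→t))→t) takes ρ : (t→(e→t)) as argument, giving t.
φ : e — ρ needs t; φ needs nothing (atomic); neither fits.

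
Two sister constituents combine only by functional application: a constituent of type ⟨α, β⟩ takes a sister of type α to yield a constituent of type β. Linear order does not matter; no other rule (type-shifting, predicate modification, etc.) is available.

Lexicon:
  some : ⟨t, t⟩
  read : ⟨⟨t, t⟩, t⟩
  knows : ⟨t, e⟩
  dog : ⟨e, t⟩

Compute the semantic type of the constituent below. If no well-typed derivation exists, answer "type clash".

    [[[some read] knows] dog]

t

At [some read], read : ⟨⟨t, t⟩, t⟩ takes some : ⟨t, t⟩, giving t.
At [[some read] knows], knows : ⟨t, e⟩ takes [some read] : t, giving e.
At [[[some read] knows] dog], dog : ⟨e, t⟩ takes [[some read] knows] : e, giving t.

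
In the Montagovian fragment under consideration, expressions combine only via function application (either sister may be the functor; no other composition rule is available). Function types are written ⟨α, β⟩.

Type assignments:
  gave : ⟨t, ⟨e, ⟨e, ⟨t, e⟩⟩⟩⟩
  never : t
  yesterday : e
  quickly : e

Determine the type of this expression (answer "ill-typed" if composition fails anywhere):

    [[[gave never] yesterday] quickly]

[gave never]: functor gave : ⟨t, ⟨e, ⟨e, ⟨t, e⟩⟩⟩⟩, argument never : t; result ⟨e, ⟨e, ⟨t, e⟩⟩⟩.
[[gave never] yesterday]: functor [gave never] : ⟨e, ⟨e, ⟨t, e⟩⟩⟩, argument yesterday : e; result ⟨e, ⟨t, e⟩⟩.
[[[gave never] yesterday] quickly]: functor [[gave never] yesterday] : ⟨e, ⟨t, e⟩⟩, argument quickly : e; result ⟨t, e⟩.

⟨t, e⟩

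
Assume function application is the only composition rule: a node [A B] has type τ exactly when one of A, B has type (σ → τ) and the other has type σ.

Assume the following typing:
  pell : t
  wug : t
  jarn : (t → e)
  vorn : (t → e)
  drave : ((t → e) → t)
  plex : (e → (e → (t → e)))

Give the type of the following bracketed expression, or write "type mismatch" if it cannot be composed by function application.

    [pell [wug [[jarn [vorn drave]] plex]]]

[vorn drave]: functor drave : ((t → e) → t), argument vorn : (t → e); result t.
[jarn [vorn drave]]: functor jarn : (t → e), argument [vorn drave] : t; result e.
[[jarn [vorn drave]] plex]: functor plex : (e → (e → (t → e))), argument [jarn [vorn drave]] : e; result (e → (t → e)).
[wug [[jarn [vorn drave]] plex]]: t and (e → (t → e)) cannot combine by function application — type clash.

type mismatch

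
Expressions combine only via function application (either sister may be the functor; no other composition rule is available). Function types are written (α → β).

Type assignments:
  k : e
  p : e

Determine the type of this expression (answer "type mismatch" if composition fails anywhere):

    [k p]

type mismatch

[k p]: e and e cannot combine by function application — type clash.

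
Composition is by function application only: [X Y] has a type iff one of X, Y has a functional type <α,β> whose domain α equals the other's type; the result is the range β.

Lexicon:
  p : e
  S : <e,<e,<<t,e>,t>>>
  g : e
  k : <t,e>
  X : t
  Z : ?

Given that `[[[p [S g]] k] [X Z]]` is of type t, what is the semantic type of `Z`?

<t,<t,t>>

[[[p [S g]] k] [X Z]] is required to be t. [[p [S g]] k] : t cannot yield t as functor, so [X Z] : <t,t>.
[X Z] is required to be <t,t>. X : t cannot yield <t,t> as functor, so Z : <t,<t,t>>.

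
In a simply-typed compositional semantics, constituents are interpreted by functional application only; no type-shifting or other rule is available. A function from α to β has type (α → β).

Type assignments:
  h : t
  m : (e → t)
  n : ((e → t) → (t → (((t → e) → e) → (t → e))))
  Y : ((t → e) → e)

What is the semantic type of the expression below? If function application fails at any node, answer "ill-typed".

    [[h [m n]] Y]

(t → e)

At [m n], n : ((e → t) → (t → (((t → e) → e) → (t → e)))) takes m : (e → t), giving (t → (((t → e) → e) → (t → e))).
At [h [m n]], [m n] : (t → (((t → e) → e) → (t → e))) takes h : t, giving (((t → e) → e) → (t → e)).
At [[h [m n]] Y], [h [m n]] : (((t → e) → e) → (t → e)) takes Y : ((t → e) → e), giving (t → e).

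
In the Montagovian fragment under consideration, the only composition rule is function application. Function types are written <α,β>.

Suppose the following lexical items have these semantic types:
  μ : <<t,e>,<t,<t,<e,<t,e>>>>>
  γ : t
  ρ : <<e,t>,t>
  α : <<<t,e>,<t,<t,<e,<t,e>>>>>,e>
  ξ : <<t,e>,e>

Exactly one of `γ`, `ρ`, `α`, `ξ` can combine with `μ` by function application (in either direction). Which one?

α

γ : t — μ needs <t,e>; γ needs nothing (atomic); neither fits.
ρ : <<e,t>,t> — μ needs <t,e>; ρ needs <e,t>; neither fits.
α — combines: α : <<<t,e>,<t,<t,<e,<t,e>>>>>,e> takes μ : <<t,e>,<t,<t,<e,<t,e>>>>> as argument, giving e.
ξ : <<t,e>,e> — μ needs <t,e>; ξ needs <t,e>; neither fits.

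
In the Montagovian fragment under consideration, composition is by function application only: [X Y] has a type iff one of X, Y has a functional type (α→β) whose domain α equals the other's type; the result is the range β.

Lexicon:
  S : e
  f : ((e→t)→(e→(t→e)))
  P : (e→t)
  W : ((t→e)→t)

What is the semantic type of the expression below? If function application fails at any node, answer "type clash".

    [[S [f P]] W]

At [f P], f : ((e→t)→(e→(t→e))) takes P : (e→t), giving (e→(t→e)).
At [S [f P]], [f P] : (e→(t→e)) takes S : e, giving (t→e).
At [[S [f P]] W], W : ((t→e)→t) takes [S [f P]] : (t→e), giving t.

t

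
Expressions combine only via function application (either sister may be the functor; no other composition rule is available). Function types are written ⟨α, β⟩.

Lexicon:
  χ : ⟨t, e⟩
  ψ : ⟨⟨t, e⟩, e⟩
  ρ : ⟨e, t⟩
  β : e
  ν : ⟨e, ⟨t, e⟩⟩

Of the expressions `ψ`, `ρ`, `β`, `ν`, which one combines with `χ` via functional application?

ψ

ψ — combines: ψ : ⟨⟨t, e⟩, e⟩ takes χ : ⟨t, e⟩ as argument, giving e.
ρ : ⟨e, t⟩ — neither side's domain matches the other.
β : e — neither side's domain matches the other.
ν : ⟨e, ⟨t, e⟩⟩ — neither side's domain matches the other.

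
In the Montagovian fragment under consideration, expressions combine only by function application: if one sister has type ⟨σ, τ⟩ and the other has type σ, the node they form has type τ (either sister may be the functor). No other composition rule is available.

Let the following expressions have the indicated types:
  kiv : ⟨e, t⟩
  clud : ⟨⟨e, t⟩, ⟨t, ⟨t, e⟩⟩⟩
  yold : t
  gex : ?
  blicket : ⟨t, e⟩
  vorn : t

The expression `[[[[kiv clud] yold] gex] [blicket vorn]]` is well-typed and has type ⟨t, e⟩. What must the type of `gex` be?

[[[[kiv clud] yold] gex] [blicket vorn]] is required to be ⟨t, e⟩. [blicket vorn] : e cannot yield ⟨t, e⟩ as functor, so [[[kiv clud] yold] gex] : ⟨e, ⟨t, e⟩⟩.
[[[kiv clud] yold] gex] is required to be ⟨e, ⟨t, e⟩⟩. [[kiv clud] yold] : ⟨t, e⟩ cannot yield ⟨e, ⟨t, e⟩⟩ as functor, so gex : ⟨⟨t, e⟩, ⟨e, ⟨t, e⟩⟩⟩.

⟨⟨t, e⟩, ⟨e, ⟨t, e⟩⟩⟩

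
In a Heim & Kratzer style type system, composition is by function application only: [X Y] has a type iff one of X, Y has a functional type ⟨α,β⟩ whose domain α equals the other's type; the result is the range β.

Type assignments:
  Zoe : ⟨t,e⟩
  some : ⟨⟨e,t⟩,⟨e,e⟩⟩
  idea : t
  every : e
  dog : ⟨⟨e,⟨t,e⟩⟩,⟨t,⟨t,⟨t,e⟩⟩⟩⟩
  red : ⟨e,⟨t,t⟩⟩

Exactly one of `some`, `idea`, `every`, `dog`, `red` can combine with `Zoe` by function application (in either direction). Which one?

some : ⟨⟨e,t⟩,⟨e,e⟩⟩ — no; Zoe wants t, and some wants ⟨e,t⟩.
idea — combines: Zoe : ⟨t,e⟩ takes idea : t as argument, giving e.
every : e — no; Zoe wants t, and every wants nothing (atomic).
dog : ⟨⟨e,⟨t,e⟩⟩,⟨t,⟨t,⟨t,e⟩⟩⟩⟩ — no; Zoe wants t, and dog wants ⟨e,⟨t,e⟩⟩.
red : ⟨e,⟨t,t⟩⟩ — no; Zoe wants t, and red wants e.

idea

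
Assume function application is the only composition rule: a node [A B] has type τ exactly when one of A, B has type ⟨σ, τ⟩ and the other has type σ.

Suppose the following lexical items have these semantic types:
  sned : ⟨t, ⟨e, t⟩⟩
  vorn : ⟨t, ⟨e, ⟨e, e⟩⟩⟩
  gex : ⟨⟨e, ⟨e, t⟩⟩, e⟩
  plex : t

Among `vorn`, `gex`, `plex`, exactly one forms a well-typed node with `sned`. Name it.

plex

vorn : ⟨t, ⟨e, ⟨e, e⟩⟩⟩ — sned needs t; vorn needs t; neither fits.
gex : ⟨⟨e, ⟨e, t⟩⟩, e⟩ — sned needs t; gex needs ⟨e, ⟨e, t⟩⟩; neither fits.
plex — combines: sned : ⟨t, ⟨e, t⟩⟩ takes plex : t as argument, giving ⟨e, t⟩.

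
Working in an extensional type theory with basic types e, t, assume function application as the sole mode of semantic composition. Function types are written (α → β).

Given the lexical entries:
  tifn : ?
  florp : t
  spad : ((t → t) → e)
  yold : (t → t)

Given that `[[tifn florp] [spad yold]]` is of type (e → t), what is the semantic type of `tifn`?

(t → (e → (e → t)))

[[tifn florp] [spad yold]] must have type (e → t). The sister [spad yold] has type e; that is not a function onto (e → t), so [tifn florp] must be the functor, of type (e → (e → t)).
[tifn florp] must have type (e → (e → t)). The sister florp has type t; that is not a function onto (e → (e → t)), so tifn must be the functor, of type (t → (e → (e → t))).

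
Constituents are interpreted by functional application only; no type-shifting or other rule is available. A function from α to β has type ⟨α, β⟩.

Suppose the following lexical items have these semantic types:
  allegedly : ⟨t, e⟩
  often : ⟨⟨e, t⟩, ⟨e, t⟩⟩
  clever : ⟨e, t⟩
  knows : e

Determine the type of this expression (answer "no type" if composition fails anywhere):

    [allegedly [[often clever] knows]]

[often clever]: ⟨⟨e, t⟩, ⟨e, t⟩⟩ applied to ⟨e, t⟩ yields ⟨e, t⟩.
[[often clever] knows]: ⟨e, t⟩ applied to e yields t.
[allegedly [[often clever] knows]]: ⟨t, e⟩ applied to t yields e.

e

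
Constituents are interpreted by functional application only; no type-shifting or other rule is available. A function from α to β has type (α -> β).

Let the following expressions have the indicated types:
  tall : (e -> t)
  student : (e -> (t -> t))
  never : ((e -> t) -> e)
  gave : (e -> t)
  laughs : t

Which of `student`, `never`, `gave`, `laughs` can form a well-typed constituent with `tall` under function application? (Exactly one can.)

student : (e -> (t -> t)) — tall needs e; student needs e; neither fits.
never — combines: never : ((e -> t) -> e) takes tall : (e -> t) as argument, giving e.
gave : (e -> t) — tall needs e; gave needs e; neither fits.
laughs : t — tall needs e; laughs needs nothing (atomic); neither fits.

never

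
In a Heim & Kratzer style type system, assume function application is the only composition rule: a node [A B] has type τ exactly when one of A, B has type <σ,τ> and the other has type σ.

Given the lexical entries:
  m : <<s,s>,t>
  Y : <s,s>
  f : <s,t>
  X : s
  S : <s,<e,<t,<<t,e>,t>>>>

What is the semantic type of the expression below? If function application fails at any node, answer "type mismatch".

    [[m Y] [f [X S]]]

[m Y]: functor m : <<s,s>,t>, argument Y : <s,s>; result t.
[X S]: functor S : <s,<e,<t,<<t,e>,t>>>>, argument X : s; result <e,<t,<<t,e>,t>>>.
[f [X S]]: <s,t> and <e,<t,<<t,e>,t>>> cannot combine by function application — type clash.

type mismatch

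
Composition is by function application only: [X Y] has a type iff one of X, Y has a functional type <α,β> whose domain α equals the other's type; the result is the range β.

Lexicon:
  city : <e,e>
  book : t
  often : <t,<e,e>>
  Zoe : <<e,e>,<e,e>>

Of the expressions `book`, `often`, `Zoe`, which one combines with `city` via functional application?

Zoe

book : t — no; city wants e, and book wants nothing (atomic).
often : <t,<e,e>> — no; city wants e, and often wants t.
Zoe — combines: Zoe : <<e,e>,<e,e>> takes city : <e,e> as argument, giving <e,e>.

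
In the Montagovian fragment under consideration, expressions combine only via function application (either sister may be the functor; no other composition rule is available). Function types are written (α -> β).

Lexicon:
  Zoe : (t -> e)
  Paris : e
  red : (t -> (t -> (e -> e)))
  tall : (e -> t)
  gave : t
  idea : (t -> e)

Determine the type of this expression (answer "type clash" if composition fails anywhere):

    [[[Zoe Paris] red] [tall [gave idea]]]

type clash

[Zoe Paris]: (t -> e) with e — neither is a function whose domain matches the other; composition fails here.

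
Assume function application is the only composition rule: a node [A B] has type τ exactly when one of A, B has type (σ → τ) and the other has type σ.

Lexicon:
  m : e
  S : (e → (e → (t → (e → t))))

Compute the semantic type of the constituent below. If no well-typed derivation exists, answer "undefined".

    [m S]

(e → (t → (e → t)))

[m S] — S of type (e → (e → (t → (e → t)))) combines with m of type e: type (e → (t → (e → t))).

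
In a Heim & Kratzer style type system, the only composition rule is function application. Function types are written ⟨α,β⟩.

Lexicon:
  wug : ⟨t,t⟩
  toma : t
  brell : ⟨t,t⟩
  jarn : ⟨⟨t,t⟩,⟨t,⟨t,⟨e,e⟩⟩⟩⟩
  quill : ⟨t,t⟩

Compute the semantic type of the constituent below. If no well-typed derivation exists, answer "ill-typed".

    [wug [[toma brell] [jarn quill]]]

[toma brell] — brell of type ⟨t,t⟩ combines with toma of type t: type t.
[jarn quill] — jarn of type ⟨⟨t,t⟩,⟨t,⟨t,⟨e,e⟩⟩⟩⟩ combines with quill of type ⟨t,t⟩: type ⟨t,⟨t,⟨e,e⟩⟩⟩.
[[toma brell] [jarn quill]] — [jarn quill] of type ⟨t,⟨t,⟨e,e⟩⟩⟩ combines with [toma brell] of type t: type ⟨t,⟨e,e⟩⟩.
At [wug [[toma brell] [jarn quill]]]: neither ⟨t,t⟩ nor ⟨t,⟨e,e⟩⟩ can take the other as argument; the node is ill-typed.

ill-typed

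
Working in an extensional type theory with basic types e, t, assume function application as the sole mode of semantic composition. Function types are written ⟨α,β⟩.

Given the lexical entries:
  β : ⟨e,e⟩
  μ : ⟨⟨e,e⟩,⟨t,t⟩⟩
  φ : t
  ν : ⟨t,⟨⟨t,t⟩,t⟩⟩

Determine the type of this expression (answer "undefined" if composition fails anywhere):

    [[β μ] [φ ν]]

t

At [β μ], μ : ⟨⟨e,e⟩,⟨t,t⟩⟩ takes β : ⟨e,e⟩, giving ⟨t,t⟩.
At [φ ν], ν : ⟨t,⟨⟨t,t⟩,t⟩⟩ takes φ : t, giving ⟨⟨t,t⟩,t⟩.
At [[β μ] [φ ν]], [φ ν] : ⟨⟨t,t⟩,t⟩ takes [β μ] : ⟨t,t⟩, giving t.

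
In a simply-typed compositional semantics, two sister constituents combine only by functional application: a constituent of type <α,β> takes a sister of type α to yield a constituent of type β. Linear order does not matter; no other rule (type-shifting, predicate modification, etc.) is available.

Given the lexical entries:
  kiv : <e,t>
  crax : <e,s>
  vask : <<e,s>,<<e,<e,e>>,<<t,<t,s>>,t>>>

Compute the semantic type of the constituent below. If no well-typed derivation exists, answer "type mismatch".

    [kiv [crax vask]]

type mismatch

[crax vask]: <<e,s>,<<e,<e,e>>,<<t,<t,s>>,t>>> applied to <e,s> yields <<e,<e,e>>,<<t,<t,s>>,t>>.
At [kiv [crax vask]]: neither <e,t> nor <<e,<e,e>>,<<t,<t,s>>,t>> can take the other as argument; the node is ill-typed.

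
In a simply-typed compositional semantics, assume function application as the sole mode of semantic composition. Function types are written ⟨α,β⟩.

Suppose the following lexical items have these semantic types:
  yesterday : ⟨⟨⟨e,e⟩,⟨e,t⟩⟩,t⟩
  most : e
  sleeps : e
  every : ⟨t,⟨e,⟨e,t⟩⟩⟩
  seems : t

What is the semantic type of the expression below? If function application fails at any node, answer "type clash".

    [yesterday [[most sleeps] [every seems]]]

type clash

At [most sleeps]: neither e nor e can take the other as argument; the node is ill-typed.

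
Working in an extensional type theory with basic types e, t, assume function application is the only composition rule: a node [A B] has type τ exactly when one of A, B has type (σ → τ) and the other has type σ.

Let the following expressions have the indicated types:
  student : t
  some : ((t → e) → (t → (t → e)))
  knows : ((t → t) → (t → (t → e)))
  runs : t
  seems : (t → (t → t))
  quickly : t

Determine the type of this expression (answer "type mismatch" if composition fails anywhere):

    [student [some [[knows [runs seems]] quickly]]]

[runs seems]: (t → (t → t)) applied to t yields (t → t).
[knows [runs seems]]: ((t → t) → (t → (t → e))) applied to (t → t) yields (t → (t → e)).
[[knows [runs seems]] quickly]: (t → (t → e)) applied to t yields (t → e).
[some [[knows [runs seems]] quickly]]: ((t → e) → (t → (t → e))) applied to (t → e) yields (t → (t → e)).
[student [some [[knows [runs seems]] quickly]]]: (t → (t → e)) applied to t yields (t → e).

(t → e)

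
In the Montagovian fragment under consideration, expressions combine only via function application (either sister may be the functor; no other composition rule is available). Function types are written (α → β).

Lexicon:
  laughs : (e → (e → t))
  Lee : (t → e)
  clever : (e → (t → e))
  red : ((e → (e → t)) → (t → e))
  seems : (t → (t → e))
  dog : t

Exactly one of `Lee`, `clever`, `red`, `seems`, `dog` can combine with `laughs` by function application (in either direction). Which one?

red

Lee : (t → e) — laughs needs e; Lee needs t; neither fits.
clever : (e → (t → e)) — laughs needs e; clever needs e; neither fits.
red — combines: red : ((e → (e → t)) → (t → e)) takes laughs : (e → (e → t)) as argument, giving (t → e).
seems : (t → (t → e)) — laughs needs e; seems needs t; neither fits.
dog : t — laughs needs e; dog needs nothing (atomic); neither fits.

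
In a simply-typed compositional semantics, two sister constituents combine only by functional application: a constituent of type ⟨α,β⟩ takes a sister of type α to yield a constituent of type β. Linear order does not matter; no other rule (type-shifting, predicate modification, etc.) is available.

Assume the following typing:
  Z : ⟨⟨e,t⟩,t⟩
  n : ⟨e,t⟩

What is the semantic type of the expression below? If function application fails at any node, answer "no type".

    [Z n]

t

At [Z n], Z : ⟨⟨e,t⟩,t⟩ takes n : ⟨e,t⟩, giving t.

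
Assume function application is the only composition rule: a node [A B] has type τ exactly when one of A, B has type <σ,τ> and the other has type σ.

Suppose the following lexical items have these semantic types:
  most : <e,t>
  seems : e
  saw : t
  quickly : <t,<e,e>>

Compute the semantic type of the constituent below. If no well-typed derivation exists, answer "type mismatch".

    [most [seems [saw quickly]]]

t

[saw quickly] — quickly of type <t,<e,e>> combines with saw of type t: type <e,e>.
[seems [saw quickly]] — [saw quickly] of type <e,e> combines with seems of type e: type e.
[most [seems [saw quickly]]] — most of type <e,t> combines with [seems [saw quickly]] of type e: type t.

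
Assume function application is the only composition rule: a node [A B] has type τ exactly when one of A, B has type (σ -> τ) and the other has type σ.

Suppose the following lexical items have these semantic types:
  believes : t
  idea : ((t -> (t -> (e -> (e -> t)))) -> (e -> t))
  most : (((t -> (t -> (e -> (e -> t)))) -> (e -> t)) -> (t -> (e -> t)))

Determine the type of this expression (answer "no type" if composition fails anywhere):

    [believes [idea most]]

(e -> t)

At [idea most], most : (((t -> (t -> (e -> (e -> t)))) -> (e -> t)) -> (t -> (e -> t))) takes idea : ((t -> (t -> (e -> (e -> t)))) -> (e -> t)), giving (t -> (e -> t)).
At [believes [idea most]], [idea most] : (t -> (e -> t)) takes believes : t, giving (e -> t).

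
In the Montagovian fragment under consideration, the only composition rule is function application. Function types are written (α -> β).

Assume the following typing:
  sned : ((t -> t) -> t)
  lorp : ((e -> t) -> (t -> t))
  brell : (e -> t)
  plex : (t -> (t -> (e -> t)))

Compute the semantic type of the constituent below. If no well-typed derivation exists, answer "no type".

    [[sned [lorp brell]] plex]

[lorp brell]: lorp is ((e -> t) -> (t -> t)), brell is (e -> t); result (t -> t).
[sned [lorp brell]]: sned is ((t -> t) -> t), [lorp brell] is (t -> t); result t.
[[sned [lorp brell]] plex]: plex is (t -> (t -> (e -> t))), [sned [lorp brell]] is t; result (t -> (e -> t)).

(t -> (e -> t))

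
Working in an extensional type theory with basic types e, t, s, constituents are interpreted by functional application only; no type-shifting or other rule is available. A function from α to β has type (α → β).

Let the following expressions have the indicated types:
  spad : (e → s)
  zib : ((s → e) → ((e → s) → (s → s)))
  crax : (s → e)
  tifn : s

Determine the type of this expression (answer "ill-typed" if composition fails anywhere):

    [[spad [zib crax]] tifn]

[zib crax] — zib of type ((s → e) → ((e → s) → (s → s))) combines with crax of type (s → e): type ((e → s) → (s → s)).
[spad [zib crax]] — [zib crax] of type ((e → s) → (s → s)) combines with spad of type (e → s): type (s → s).
[[spad [zib crax]] tifn] — [spad [zib crax]] of type (s → s) combines with tifn of type s: type s.

s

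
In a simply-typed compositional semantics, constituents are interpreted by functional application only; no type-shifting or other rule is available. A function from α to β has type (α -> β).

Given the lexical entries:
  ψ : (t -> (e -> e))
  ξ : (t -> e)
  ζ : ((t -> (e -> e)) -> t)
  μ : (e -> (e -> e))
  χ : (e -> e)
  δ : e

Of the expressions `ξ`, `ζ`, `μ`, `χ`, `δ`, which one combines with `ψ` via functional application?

ξ : (t -> e) — ψ needs t; ξ needs t; neither fits.
ζ — combines: ζ : ((t -> (e -> e)) -> t) takes ψ : (t -> (e -> e)) as argument, giving t.
μ : (e -> (e -> e)) — ψ needs t; μ needs e; neither fits.
χ : (e -> e) — ψ needs t; χ needs e; neither fits.
δ : e — ψ needs t; δ needs nothing (atomic); neither fits.

ζ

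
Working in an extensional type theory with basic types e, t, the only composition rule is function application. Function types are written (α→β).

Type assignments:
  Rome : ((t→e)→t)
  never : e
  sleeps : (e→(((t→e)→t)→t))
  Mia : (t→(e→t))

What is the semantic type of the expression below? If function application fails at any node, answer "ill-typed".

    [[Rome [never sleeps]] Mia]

(e→t)

[never sleeps]: sleeps is (e→(((t→e)→t)→t)), never is e; result (((t→e)→t)→t).
[Rome [never sleeps]]: [never sleeps] is (((t→e)→t)→t), Rome is ((t→e)→t); result t.
[[Rome [never sleeps]] Mia]: Mia is (t→(e→t)), [Rome [never sleeps]] is t; result (e→t).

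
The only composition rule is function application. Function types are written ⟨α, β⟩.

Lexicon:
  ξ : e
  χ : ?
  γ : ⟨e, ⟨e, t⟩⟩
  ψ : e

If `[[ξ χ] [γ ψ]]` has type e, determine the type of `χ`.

⟨e, ⟨⟨e, t⟩, e⟩⟩

For [[ξ χ] [γ ψ]] to have type e with [γ ψ] of type ⟨e, t⟩, [ξ χ] must be the function: [ξ χ] : ⟨⟨e, t⟩, e⟩.
For [ξ χ] to have type ⟨⟨e, t⟩, e⟩ with ξ of type e, χ must be the function: χ : ⟨e, ⟨⟨e, t⟩, e⟩⟩.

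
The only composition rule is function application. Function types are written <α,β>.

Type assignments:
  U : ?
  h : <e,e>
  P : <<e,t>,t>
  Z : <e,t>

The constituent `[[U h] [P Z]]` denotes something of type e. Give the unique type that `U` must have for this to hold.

[[U h] [P Z]] must have type e. The sister [P Z] has type t; that is not a function onto e, so [U h] must be the functor, of type <t,e>.
[U h] must have type <t,e>. The sister h has type <e,e>; that is not a function onto <t,e>, so U must be the functor, of type <<e,e>,<t,e>>.

<<e,e>,<t,e>>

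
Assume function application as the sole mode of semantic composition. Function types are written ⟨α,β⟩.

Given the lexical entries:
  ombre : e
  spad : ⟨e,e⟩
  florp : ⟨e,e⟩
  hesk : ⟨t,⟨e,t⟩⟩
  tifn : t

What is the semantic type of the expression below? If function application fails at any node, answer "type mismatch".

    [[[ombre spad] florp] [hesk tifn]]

[ombre spad] — spad of type ⟨e,e⟩ combines with ombre of type e: type e.
[[ombre spad] florp] — florp of type ⟨e,e⟩ combines with [ombre spad] of type e: type e.
[hesk tifn] — hesk of type ⟨t,⟨e,t⟩⟩ combines with tifn of type t: type ⟨e,t⟩.
[[[ombre spad] florp] [hesk tifn]] — [hesk tifn] of type ⟨e,t⟩ combines with [[ombre spad] florp] of type e: type t.

t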